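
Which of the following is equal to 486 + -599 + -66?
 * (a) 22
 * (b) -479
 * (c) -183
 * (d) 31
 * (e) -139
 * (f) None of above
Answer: f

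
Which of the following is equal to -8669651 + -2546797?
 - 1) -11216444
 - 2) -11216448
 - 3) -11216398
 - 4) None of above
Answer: 2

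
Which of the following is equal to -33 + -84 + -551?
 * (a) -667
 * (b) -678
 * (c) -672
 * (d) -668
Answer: d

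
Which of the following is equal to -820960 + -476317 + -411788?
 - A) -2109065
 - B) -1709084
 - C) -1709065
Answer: C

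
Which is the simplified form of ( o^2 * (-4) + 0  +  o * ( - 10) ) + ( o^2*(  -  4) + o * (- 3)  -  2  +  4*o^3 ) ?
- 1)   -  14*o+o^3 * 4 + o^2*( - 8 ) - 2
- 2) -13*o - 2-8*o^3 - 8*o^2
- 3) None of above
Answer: 3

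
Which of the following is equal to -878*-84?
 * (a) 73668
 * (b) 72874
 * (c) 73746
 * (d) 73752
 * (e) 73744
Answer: d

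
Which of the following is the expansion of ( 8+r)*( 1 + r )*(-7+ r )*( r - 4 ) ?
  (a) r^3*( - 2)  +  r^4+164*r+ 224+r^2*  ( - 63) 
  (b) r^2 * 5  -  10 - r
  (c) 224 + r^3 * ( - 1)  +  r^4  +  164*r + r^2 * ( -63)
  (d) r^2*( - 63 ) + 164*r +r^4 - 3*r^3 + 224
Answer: a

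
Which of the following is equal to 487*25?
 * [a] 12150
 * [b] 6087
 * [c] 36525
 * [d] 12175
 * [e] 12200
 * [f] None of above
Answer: d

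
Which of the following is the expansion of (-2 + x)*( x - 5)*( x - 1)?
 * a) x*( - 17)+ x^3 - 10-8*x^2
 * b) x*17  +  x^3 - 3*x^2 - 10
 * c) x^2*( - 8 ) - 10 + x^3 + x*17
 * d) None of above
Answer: c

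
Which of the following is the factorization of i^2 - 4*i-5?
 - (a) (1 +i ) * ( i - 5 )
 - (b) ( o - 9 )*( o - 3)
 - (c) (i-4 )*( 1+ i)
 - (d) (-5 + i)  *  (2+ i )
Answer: a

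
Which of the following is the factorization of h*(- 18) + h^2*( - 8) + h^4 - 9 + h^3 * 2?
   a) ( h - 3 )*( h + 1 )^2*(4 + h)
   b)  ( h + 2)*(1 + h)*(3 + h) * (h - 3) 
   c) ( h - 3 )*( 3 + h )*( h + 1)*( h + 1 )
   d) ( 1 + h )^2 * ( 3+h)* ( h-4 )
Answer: c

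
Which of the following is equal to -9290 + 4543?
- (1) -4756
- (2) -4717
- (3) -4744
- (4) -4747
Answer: 4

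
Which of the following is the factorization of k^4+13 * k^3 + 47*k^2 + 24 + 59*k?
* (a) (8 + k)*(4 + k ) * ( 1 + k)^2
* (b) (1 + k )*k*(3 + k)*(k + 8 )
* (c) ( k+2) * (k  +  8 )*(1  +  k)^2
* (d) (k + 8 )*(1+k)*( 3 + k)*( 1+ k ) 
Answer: d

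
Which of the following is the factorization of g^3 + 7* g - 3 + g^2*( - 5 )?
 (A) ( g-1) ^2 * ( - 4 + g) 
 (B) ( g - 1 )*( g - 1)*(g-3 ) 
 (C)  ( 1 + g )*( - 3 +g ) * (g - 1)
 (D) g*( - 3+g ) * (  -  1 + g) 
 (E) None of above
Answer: B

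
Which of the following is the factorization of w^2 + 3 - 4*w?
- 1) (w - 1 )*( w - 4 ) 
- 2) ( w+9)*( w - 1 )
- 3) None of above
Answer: 3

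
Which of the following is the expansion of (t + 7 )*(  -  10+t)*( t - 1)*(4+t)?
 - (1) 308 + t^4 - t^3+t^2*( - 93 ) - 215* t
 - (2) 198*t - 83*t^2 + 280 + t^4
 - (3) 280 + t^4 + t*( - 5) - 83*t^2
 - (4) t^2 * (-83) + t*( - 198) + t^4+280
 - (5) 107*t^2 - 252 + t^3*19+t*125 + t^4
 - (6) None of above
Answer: 4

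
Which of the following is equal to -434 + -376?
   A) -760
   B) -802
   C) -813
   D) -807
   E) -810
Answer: E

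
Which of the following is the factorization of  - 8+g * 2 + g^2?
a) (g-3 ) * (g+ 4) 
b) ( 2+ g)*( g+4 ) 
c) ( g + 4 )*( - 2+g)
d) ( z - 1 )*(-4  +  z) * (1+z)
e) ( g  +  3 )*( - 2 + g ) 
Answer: c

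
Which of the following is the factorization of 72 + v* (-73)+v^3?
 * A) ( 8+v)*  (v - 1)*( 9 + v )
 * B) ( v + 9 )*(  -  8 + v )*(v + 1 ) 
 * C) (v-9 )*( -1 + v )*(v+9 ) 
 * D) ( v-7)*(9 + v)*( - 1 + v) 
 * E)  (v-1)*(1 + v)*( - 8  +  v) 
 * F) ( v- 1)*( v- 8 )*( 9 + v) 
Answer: F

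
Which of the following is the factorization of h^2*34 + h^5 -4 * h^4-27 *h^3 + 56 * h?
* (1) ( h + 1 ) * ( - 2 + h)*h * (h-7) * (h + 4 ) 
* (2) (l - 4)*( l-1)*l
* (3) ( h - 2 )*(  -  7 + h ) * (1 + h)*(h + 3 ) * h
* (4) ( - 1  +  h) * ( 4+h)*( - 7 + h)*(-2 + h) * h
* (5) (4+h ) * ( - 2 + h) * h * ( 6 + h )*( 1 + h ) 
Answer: 1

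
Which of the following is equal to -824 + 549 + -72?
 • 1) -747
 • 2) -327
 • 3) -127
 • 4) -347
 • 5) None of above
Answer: 4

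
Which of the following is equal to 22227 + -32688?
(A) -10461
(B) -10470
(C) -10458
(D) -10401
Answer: A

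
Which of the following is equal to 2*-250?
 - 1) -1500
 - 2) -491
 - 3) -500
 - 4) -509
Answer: 3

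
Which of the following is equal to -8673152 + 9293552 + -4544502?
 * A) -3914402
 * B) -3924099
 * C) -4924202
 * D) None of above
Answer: D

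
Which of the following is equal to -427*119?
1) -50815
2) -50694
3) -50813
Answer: 3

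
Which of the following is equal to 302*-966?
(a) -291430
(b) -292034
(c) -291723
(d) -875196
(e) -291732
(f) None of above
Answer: e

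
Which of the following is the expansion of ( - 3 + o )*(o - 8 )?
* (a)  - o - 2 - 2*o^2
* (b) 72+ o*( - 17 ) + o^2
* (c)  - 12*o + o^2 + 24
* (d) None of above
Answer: d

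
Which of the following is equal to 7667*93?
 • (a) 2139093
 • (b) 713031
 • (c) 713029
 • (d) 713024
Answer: b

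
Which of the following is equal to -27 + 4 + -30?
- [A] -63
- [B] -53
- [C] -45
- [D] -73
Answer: B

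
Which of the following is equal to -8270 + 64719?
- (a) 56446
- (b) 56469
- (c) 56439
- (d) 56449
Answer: d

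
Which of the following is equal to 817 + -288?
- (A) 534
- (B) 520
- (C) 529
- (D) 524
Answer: C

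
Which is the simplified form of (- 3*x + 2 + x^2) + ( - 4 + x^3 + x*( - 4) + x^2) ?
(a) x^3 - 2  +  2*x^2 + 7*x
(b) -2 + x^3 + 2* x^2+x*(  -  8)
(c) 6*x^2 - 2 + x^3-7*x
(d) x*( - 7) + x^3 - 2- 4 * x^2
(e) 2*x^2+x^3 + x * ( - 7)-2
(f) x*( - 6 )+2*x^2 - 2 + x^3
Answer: e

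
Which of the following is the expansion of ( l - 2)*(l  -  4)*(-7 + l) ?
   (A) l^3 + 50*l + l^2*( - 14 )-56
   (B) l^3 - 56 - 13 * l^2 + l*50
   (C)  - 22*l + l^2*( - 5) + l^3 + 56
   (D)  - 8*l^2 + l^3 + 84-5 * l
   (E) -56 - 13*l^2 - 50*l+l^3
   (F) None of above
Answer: B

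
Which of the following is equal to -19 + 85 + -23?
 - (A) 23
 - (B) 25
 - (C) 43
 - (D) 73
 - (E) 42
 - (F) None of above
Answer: C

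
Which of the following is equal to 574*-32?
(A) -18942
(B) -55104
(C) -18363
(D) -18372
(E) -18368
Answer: E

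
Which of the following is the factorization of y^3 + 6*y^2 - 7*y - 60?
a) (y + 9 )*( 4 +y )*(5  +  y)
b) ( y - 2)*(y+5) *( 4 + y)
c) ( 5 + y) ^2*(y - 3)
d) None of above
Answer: d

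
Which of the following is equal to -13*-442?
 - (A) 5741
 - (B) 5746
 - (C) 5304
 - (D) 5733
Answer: B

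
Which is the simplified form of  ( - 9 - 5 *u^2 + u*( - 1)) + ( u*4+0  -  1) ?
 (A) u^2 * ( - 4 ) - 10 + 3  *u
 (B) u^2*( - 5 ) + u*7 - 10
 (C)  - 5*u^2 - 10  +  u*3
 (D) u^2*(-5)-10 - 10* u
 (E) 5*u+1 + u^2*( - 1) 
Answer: C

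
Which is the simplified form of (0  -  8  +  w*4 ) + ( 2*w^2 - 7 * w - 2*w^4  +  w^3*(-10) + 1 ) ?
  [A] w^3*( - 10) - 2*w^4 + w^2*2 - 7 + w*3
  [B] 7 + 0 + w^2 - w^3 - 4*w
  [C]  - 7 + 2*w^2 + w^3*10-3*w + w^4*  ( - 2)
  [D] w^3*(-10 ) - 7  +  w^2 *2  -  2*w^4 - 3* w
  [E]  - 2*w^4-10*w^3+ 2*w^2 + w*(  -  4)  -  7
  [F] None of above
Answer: D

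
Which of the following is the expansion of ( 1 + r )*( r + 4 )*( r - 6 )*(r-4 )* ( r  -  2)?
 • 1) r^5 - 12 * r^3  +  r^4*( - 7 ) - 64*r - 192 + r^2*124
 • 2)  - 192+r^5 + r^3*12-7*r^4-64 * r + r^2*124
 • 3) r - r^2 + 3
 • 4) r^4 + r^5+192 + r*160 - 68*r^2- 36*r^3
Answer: 1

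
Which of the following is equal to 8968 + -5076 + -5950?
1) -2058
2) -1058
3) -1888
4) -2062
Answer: 1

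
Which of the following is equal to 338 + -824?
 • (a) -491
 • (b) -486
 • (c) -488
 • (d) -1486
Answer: b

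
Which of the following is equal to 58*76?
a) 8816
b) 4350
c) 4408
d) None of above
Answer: c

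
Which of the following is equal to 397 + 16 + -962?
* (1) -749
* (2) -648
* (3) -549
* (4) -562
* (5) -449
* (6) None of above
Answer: 3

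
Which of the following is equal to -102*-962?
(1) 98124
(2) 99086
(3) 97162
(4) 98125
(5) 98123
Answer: 1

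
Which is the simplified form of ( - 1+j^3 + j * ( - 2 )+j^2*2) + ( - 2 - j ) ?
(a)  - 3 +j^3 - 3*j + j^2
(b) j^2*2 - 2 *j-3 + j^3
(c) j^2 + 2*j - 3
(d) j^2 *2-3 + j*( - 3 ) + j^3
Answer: d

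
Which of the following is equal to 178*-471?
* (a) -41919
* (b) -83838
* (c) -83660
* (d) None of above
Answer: b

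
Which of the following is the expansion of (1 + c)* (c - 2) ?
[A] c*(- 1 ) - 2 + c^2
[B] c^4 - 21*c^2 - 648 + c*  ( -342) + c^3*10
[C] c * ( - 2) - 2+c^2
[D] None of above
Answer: A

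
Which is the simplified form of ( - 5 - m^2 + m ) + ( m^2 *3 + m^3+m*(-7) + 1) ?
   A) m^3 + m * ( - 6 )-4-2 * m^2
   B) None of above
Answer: B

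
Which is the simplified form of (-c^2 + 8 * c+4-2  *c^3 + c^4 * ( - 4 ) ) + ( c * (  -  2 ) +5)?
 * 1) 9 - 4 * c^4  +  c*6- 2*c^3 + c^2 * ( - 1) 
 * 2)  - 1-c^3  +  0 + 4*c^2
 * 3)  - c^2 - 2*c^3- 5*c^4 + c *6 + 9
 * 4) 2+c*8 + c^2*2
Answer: 1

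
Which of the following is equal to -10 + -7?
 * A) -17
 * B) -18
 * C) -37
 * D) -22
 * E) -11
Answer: A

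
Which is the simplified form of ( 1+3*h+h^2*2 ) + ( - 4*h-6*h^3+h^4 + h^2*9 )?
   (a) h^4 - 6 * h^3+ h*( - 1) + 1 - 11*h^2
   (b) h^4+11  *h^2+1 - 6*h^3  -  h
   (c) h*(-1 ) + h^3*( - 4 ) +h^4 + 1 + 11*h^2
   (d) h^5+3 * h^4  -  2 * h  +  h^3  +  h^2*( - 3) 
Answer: b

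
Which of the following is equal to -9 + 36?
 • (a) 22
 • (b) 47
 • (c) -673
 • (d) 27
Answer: d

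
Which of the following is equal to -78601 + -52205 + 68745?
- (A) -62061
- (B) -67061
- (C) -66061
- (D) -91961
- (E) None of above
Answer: A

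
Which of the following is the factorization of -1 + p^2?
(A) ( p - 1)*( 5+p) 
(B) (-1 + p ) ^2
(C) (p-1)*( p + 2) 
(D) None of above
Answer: D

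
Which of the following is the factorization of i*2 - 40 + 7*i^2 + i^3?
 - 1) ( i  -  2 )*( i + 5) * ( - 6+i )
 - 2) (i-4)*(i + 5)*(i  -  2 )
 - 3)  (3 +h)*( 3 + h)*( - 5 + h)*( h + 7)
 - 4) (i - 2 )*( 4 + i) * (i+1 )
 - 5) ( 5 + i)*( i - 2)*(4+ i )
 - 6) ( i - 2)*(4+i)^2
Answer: 5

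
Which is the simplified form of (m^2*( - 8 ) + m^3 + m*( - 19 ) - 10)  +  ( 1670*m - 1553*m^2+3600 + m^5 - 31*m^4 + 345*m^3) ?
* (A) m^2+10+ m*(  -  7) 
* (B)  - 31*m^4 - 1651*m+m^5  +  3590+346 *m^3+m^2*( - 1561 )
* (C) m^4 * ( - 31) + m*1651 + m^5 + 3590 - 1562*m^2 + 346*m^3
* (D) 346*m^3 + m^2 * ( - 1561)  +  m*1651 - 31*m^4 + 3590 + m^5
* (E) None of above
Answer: D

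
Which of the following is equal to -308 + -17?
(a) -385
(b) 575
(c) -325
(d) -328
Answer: c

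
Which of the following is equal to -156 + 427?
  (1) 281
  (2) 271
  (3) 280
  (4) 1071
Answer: 2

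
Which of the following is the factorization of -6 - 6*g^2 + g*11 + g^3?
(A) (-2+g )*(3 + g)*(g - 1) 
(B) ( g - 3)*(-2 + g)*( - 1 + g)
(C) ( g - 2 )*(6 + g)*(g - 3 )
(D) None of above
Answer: B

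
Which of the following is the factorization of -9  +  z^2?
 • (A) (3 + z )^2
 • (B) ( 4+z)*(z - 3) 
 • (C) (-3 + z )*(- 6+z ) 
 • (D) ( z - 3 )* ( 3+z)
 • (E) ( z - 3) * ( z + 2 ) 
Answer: D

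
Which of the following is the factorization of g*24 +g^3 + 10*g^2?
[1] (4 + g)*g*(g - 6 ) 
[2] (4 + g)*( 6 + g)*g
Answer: 2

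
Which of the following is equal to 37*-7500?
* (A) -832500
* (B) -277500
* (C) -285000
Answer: B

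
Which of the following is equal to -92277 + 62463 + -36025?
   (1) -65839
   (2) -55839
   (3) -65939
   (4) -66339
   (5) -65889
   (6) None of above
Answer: 1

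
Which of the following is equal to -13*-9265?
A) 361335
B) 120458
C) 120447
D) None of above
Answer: D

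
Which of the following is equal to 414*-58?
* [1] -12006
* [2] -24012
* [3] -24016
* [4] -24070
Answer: 2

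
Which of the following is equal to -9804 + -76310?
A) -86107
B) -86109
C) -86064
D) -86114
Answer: D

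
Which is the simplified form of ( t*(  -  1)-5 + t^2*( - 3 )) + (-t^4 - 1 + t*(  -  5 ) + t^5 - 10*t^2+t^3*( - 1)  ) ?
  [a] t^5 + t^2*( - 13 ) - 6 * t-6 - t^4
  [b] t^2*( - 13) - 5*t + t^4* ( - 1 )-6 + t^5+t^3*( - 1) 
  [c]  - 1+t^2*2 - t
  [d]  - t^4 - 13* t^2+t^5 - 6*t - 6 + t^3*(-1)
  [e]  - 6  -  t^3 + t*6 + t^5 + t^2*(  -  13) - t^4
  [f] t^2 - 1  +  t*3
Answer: d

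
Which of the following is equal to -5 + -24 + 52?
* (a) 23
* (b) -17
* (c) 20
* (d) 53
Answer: a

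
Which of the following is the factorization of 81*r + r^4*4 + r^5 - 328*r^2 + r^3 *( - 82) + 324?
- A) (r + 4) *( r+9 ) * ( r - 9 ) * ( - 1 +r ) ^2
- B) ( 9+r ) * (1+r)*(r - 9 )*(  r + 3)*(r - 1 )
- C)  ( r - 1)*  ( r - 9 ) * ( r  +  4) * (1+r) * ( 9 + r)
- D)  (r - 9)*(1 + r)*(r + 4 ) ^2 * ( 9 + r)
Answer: C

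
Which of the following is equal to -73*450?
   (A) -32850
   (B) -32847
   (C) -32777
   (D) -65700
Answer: A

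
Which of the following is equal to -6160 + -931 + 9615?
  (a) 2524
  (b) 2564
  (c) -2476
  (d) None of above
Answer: a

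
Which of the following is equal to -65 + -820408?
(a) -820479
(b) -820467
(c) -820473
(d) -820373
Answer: c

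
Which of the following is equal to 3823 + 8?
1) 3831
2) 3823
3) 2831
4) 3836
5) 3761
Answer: 1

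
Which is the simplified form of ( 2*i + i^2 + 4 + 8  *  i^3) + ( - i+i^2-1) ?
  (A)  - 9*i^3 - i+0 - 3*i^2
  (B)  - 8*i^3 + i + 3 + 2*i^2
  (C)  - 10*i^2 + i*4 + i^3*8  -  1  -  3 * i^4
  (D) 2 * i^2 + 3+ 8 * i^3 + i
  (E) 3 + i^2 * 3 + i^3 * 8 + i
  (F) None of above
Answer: D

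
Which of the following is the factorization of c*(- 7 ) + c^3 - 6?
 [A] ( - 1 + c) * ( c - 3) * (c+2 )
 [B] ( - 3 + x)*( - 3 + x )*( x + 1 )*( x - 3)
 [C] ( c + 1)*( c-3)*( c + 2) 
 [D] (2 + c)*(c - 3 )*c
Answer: C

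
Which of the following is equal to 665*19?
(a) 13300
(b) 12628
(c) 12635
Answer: c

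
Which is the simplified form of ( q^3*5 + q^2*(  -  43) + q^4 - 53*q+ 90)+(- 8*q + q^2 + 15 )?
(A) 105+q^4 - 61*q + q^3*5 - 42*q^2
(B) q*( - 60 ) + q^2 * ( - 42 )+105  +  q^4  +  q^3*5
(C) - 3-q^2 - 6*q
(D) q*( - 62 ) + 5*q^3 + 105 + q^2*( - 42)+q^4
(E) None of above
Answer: A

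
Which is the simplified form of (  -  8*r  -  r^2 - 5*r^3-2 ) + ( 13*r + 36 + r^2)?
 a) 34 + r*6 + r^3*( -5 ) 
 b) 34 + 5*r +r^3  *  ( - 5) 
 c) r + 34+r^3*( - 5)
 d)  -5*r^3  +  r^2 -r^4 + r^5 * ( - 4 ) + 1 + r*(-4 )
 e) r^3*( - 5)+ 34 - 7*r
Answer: b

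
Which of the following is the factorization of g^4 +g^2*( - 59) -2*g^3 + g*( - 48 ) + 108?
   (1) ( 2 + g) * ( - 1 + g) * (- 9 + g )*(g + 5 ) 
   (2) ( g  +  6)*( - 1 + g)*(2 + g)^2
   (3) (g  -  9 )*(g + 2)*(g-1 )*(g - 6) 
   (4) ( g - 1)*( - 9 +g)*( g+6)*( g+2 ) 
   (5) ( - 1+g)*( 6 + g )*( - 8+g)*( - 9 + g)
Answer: 4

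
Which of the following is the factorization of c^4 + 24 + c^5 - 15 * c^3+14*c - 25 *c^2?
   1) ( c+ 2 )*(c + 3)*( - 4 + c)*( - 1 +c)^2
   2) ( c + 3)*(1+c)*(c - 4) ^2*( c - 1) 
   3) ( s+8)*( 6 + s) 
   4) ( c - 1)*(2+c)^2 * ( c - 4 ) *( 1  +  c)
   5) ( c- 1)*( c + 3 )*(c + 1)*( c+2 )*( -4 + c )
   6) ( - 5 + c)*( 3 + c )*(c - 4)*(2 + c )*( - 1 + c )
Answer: 5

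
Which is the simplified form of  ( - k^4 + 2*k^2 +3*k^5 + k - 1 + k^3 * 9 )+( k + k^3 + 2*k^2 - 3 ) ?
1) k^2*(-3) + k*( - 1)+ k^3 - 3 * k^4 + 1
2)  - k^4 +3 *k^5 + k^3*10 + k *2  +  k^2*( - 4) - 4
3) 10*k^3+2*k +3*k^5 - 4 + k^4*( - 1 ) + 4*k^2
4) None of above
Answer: 3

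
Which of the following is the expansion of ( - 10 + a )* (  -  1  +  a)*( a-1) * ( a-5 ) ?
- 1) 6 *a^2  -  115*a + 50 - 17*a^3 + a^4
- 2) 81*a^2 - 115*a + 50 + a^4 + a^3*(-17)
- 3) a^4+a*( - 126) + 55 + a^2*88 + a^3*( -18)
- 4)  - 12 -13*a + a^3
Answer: 2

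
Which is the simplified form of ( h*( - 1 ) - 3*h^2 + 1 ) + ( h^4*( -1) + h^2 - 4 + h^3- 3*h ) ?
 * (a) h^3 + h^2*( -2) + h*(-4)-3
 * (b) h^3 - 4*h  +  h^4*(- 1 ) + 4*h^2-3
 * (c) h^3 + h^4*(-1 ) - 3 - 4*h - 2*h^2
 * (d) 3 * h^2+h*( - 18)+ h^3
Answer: c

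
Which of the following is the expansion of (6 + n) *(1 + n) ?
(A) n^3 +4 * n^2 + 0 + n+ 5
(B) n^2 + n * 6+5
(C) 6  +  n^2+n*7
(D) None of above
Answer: C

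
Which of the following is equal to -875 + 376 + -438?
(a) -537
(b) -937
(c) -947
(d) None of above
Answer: b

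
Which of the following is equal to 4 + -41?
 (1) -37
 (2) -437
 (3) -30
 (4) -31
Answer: 1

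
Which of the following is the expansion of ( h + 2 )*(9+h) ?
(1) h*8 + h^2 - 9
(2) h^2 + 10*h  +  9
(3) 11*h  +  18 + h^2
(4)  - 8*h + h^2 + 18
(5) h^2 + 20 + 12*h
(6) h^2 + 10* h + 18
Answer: 3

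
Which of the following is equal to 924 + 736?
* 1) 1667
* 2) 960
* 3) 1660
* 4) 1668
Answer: 3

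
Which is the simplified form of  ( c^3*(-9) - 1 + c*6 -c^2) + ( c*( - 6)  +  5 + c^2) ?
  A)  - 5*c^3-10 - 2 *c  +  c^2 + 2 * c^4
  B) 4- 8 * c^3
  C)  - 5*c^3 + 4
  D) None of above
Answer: D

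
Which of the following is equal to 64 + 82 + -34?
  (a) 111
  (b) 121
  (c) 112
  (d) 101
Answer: c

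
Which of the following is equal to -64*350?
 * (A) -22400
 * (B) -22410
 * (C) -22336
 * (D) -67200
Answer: A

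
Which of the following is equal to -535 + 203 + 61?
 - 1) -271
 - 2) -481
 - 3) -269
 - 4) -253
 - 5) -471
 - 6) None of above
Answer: 1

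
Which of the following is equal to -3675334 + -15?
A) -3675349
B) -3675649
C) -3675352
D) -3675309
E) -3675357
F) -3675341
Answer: A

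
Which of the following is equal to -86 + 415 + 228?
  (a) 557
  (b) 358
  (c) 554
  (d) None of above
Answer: a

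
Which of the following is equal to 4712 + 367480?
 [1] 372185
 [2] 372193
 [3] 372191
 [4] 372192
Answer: 4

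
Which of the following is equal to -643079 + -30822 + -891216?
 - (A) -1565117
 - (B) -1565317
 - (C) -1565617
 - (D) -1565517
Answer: A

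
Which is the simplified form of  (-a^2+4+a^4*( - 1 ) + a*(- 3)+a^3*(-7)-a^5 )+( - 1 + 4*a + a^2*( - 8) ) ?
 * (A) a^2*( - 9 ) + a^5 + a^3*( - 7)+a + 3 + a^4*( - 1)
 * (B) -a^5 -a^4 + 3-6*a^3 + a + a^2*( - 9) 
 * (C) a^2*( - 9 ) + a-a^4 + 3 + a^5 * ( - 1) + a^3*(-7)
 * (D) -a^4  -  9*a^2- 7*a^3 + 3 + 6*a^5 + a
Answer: C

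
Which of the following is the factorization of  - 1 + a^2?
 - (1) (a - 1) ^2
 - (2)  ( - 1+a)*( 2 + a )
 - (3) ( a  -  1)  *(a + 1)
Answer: 3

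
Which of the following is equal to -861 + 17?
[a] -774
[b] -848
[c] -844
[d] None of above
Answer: c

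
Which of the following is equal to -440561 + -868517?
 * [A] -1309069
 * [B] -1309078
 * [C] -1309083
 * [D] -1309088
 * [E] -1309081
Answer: B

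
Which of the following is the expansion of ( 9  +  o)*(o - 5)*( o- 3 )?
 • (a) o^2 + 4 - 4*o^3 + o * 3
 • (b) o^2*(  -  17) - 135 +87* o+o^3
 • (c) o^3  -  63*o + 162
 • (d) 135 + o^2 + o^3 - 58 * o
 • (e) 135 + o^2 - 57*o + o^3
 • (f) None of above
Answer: e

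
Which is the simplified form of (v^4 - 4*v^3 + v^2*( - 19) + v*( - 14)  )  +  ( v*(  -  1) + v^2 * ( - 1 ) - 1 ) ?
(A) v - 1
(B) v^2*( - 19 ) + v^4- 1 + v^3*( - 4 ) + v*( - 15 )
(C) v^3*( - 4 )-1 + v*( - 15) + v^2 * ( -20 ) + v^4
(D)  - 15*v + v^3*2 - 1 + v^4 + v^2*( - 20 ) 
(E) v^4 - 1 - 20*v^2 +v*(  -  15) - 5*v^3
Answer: C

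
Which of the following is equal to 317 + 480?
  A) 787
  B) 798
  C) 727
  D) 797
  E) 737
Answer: D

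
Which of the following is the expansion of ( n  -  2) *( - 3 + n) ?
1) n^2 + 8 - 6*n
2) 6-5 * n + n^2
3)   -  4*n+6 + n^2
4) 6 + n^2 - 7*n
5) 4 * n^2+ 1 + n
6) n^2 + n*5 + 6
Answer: 2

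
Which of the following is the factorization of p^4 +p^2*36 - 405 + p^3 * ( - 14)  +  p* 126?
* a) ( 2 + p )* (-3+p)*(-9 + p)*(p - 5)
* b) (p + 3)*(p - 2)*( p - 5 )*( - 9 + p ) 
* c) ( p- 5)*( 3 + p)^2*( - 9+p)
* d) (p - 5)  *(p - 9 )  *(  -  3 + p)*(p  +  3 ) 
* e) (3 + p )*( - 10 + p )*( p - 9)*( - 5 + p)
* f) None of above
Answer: d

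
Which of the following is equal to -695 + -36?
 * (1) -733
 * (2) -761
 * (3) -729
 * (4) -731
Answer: 4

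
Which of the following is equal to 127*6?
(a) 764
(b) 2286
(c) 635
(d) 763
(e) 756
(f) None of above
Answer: f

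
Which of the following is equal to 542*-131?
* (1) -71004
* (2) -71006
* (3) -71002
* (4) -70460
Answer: 3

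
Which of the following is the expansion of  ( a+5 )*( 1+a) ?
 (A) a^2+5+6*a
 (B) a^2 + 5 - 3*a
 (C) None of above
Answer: A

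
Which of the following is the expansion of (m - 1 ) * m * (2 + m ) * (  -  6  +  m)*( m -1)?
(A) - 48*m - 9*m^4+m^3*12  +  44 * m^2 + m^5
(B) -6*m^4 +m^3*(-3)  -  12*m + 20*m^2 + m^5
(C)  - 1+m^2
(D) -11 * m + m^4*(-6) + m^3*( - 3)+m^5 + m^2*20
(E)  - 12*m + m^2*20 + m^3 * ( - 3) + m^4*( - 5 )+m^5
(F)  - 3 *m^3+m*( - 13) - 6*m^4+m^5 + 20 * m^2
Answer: B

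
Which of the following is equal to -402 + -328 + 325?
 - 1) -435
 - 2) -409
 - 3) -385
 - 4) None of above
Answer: 4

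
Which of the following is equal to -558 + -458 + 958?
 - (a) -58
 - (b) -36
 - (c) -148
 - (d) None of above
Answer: a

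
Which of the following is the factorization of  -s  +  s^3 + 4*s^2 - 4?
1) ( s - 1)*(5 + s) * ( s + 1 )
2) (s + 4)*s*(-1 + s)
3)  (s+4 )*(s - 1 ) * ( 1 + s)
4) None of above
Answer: 3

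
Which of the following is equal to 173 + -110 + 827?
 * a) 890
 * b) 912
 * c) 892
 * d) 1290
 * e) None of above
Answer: a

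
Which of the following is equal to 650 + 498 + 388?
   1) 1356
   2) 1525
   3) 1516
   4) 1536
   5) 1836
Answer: 4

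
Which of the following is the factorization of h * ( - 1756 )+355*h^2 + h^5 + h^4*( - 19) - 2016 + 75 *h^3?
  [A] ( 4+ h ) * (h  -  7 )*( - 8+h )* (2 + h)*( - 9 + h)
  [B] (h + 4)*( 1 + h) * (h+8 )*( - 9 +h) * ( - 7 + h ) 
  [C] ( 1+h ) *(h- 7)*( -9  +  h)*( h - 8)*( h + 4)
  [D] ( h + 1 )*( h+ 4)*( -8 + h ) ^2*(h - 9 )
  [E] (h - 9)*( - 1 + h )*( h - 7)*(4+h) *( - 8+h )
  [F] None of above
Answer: C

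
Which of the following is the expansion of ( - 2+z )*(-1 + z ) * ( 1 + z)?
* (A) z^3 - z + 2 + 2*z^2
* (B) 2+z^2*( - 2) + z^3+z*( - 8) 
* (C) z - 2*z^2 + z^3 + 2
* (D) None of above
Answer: D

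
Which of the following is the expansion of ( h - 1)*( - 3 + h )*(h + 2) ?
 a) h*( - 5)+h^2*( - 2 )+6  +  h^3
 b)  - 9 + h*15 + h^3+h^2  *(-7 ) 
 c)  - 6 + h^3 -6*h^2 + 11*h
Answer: a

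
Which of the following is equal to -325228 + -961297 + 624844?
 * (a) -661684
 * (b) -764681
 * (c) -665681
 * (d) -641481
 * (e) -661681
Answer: e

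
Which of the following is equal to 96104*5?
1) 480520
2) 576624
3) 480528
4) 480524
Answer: 1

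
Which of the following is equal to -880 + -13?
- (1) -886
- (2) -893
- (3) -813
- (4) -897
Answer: 2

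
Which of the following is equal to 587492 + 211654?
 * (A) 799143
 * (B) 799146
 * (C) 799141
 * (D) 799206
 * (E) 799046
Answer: B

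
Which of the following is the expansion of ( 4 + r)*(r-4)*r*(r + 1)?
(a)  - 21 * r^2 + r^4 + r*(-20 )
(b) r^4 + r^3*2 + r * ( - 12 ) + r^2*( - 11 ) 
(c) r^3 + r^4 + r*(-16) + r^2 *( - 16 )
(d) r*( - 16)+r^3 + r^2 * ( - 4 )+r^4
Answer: c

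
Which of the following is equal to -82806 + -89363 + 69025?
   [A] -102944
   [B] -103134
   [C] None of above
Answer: C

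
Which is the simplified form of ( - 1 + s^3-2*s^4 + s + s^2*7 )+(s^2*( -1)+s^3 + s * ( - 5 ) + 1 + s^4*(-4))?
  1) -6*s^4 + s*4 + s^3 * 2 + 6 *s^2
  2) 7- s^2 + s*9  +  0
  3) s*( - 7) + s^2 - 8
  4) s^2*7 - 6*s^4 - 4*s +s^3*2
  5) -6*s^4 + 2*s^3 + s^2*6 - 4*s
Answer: 5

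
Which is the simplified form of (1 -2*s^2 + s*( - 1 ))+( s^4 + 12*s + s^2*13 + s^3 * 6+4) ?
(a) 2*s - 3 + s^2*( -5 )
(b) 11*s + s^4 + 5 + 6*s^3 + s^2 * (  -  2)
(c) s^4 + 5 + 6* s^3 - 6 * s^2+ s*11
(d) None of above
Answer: d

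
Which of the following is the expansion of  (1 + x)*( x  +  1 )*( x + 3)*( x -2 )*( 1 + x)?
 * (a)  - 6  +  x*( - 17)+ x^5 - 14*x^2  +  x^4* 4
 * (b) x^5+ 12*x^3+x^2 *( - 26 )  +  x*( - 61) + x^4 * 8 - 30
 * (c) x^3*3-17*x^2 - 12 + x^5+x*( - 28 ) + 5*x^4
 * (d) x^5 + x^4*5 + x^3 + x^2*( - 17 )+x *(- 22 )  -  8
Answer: a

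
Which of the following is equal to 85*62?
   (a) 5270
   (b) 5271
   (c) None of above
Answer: a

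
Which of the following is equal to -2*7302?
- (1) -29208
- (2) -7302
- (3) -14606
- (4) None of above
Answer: 4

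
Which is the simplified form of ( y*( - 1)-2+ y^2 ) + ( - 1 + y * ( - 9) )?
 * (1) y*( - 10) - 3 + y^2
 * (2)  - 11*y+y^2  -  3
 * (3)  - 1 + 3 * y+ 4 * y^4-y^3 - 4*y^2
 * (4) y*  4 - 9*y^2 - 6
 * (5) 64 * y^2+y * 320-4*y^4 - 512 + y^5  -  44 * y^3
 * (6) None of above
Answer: 1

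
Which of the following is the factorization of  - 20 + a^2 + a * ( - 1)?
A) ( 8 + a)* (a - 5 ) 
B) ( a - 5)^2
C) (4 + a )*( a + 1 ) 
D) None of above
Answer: D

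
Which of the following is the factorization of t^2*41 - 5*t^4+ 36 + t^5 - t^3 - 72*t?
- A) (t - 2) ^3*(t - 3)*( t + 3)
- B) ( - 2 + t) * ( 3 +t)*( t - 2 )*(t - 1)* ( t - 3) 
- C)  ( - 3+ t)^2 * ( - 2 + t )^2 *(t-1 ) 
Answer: B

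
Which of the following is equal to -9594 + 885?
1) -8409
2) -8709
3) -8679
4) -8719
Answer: 2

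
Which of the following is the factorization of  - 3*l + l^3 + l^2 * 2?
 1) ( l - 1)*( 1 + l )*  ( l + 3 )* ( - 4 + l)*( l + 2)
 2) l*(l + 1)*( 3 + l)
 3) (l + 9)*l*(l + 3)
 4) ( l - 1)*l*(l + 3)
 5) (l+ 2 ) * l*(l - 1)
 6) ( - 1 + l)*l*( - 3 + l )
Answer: 4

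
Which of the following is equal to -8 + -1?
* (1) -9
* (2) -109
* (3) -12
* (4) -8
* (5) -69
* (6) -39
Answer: 1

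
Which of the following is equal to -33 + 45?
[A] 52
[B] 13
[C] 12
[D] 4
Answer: C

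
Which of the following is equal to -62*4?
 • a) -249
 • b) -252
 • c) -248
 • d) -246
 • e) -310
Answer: c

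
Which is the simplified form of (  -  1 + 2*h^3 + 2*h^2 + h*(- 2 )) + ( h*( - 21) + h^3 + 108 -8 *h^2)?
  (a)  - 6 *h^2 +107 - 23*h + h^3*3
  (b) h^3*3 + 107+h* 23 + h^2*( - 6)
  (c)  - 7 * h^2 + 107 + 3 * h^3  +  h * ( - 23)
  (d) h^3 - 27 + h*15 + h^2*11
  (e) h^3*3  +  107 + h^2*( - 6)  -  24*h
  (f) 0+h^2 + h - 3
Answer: a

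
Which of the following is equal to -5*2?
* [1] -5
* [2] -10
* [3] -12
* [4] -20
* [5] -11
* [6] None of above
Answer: 2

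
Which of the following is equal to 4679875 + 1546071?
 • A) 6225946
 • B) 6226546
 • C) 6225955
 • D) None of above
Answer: A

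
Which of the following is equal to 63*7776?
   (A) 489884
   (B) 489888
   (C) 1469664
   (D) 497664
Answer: B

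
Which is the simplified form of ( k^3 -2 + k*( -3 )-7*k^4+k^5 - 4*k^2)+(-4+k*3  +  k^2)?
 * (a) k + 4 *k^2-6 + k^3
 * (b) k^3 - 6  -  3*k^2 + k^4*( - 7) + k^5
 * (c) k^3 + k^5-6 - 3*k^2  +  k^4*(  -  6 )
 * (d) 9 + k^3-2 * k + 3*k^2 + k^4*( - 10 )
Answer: b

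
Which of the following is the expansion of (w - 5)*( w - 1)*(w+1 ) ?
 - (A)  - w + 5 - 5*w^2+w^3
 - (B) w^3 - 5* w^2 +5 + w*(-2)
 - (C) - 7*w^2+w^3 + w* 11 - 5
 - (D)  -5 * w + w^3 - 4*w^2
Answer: A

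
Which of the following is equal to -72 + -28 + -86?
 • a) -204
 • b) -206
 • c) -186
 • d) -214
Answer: c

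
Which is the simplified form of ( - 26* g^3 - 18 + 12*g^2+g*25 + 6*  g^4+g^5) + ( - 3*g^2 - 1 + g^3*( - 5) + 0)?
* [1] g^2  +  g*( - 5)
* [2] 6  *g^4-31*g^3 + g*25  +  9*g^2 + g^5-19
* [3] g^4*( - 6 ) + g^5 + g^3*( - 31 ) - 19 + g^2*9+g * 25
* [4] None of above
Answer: 2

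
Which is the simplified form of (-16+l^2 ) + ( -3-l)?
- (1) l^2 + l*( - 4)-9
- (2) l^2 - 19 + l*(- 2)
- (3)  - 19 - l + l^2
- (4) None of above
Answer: 3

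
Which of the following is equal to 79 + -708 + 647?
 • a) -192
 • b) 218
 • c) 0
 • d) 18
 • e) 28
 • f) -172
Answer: d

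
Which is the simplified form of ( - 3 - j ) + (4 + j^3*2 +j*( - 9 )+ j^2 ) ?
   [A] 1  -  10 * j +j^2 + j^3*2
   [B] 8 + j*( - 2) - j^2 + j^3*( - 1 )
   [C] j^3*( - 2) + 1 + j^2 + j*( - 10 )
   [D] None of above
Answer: A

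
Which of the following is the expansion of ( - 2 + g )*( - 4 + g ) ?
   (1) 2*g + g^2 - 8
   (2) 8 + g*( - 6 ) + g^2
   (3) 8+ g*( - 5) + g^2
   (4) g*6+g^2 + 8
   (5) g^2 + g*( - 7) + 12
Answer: 2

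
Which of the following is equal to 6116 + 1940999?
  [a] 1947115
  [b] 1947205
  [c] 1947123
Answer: a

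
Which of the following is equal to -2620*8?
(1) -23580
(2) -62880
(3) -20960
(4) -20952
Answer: 3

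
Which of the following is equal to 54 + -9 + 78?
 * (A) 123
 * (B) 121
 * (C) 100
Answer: A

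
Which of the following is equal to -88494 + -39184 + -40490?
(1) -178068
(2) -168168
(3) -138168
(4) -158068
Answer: 2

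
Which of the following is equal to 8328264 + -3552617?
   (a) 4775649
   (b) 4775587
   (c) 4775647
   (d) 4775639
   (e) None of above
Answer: c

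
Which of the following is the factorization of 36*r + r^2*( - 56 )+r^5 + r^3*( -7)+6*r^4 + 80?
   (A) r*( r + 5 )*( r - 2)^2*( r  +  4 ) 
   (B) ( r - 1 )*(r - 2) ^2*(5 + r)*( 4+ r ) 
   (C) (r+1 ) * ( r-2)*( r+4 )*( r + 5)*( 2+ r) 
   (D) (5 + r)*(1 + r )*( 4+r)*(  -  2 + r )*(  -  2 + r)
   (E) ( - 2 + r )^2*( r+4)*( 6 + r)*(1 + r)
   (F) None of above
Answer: D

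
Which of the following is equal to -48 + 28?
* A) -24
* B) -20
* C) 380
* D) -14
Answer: B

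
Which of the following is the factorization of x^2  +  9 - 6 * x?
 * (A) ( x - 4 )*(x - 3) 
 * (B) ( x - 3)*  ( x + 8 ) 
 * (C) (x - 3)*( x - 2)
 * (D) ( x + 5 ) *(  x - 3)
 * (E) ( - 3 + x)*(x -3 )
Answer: E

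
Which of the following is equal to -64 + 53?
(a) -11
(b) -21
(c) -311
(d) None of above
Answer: a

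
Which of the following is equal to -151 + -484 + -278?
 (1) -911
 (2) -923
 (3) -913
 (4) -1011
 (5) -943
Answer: 3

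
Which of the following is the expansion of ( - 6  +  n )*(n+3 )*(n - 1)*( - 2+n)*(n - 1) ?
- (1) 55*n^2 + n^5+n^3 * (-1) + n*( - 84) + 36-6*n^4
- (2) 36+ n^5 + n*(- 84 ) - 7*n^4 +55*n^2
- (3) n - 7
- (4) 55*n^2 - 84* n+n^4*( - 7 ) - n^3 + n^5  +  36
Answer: 4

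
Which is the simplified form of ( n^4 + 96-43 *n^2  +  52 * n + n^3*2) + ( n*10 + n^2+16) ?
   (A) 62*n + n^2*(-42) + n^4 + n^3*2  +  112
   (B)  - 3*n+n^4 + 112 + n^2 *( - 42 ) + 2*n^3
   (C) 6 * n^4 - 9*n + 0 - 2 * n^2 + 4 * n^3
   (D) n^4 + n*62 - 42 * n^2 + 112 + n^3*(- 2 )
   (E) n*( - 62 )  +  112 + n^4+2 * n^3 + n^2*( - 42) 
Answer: A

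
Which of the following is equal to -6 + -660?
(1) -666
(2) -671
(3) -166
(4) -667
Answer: 1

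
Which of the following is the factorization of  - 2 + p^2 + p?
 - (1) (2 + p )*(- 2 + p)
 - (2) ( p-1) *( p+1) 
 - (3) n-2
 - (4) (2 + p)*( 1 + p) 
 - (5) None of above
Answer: 5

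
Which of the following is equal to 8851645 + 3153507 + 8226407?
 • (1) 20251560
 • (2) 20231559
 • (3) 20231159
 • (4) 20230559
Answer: 2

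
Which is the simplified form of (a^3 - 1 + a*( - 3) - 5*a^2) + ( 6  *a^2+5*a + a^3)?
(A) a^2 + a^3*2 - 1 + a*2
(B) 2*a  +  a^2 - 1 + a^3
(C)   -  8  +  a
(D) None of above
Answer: A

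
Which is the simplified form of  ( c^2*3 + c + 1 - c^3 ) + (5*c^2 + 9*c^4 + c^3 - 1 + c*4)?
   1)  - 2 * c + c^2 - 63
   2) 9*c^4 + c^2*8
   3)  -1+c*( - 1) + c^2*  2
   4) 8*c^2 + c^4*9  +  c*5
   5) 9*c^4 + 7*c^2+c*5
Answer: 4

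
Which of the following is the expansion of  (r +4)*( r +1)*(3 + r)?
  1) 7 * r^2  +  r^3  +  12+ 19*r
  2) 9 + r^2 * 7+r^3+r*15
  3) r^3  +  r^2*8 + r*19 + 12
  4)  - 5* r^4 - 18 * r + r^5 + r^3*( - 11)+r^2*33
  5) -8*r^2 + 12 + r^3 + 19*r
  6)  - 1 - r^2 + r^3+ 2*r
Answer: 3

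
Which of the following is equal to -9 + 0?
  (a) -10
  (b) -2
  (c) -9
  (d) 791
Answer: c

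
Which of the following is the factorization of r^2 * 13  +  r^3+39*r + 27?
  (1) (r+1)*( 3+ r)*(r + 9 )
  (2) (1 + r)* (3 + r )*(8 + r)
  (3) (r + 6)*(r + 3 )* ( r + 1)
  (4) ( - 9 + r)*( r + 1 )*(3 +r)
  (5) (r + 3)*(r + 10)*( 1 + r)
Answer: 1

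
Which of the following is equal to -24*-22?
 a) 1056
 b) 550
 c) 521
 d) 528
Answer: d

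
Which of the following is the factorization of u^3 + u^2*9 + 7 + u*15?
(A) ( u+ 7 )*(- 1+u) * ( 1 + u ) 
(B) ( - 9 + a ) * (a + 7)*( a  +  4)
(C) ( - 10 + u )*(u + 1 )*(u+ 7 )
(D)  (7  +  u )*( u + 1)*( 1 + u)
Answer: D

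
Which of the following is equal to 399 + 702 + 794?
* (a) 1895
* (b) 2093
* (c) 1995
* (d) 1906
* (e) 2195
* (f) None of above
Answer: a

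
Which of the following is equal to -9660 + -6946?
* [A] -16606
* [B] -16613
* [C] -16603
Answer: A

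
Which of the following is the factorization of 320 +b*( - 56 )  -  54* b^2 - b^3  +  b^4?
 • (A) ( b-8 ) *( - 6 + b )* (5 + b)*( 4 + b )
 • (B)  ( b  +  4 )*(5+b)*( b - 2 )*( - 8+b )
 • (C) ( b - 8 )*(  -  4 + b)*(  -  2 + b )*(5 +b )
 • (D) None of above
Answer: B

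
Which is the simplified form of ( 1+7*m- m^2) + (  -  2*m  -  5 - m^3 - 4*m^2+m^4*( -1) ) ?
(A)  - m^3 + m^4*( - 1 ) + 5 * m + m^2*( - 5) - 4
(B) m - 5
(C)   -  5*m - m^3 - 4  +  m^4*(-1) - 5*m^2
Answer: A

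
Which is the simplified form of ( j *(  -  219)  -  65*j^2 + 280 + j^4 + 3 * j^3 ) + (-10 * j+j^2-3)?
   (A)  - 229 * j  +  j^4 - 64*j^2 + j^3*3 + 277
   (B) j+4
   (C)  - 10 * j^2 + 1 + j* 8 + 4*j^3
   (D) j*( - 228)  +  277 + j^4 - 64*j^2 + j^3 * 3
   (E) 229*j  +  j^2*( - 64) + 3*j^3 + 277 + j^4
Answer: A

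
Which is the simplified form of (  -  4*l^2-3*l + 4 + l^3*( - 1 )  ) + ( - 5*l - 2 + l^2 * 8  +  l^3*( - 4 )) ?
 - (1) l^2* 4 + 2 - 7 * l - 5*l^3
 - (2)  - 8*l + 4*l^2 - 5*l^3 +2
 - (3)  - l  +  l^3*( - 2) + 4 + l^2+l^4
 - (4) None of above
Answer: 2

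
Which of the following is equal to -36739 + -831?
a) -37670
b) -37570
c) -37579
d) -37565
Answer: b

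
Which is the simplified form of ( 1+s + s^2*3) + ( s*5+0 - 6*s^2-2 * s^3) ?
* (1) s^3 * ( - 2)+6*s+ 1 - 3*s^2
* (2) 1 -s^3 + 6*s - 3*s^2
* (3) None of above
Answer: 1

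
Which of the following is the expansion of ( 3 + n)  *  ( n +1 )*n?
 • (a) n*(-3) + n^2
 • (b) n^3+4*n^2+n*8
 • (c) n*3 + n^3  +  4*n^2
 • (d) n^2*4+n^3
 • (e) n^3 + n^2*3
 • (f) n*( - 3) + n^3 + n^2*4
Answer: c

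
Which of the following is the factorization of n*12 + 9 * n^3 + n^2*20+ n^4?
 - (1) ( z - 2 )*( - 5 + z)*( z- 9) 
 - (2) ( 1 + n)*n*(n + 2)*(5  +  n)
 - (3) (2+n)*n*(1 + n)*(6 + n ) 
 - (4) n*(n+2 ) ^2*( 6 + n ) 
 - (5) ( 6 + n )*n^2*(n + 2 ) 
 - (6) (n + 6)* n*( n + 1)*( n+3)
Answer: 3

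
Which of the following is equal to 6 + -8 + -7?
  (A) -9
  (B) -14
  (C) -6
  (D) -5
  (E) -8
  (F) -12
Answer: A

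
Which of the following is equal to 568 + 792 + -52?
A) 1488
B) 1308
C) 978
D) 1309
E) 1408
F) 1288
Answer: B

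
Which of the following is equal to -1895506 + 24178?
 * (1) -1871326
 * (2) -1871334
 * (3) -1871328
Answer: 3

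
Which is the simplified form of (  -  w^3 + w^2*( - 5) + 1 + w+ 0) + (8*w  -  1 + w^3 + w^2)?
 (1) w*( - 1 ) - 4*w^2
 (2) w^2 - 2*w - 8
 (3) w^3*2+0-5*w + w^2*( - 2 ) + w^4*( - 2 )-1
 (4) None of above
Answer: 4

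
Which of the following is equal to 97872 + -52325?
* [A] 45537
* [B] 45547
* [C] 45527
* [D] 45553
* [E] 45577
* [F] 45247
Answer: B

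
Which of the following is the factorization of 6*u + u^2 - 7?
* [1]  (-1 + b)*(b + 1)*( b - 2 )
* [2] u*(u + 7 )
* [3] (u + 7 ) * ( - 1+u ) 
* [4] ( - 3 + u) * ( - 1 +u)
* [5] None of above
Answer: 3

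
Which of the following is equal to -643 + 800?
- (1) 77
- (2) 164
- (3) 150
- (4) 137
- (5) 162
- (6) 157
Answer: 6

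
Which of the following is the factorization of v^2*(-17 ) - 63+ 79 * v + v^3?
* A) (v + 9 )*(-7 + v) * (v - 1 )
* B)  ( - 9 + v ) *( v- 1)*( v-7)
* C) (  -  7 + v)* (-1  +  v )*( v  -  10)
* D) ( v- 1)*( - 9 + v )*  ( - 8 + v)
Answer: B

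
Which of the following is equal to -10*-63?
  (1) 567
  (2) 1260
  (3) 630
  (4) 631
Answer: 3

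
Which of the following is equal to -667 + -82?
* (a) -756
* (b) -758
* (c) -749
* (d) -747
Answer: c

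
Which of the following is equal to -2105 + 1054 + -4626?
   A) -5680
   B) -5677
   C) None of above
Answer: B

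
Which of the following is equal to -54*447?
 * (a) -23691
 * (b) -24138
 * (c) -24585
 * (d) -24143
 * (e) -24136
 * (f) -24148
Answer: b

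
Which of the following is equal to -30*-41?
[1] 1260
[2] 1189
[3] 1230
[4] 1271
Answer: 3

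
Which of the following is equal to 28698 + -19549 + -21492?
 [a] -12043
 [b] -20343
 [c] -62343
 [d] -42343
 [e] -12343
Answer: e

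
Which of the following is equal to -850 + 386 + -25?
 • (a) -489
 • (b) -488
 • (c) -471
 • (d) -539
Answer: a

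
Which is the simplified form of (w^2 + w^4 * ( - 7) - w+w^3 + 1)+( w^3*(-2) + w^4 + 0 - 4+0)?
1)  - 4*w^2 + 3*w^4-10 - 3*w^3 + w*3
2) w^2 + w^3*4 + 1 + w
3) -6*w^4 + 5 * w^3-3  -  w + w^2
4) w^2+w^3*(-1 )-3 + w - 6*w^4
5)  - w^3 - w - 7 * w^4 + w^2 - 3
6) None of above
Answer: 6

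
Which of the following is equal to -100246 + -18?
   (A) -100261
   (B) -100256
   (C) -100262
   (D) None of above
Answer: D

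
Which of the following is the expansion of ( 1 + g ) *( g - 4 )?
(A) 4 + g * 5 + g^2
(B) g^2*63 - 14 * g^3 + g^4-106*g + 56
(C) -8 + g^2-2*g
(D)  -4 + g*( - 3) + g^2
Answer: D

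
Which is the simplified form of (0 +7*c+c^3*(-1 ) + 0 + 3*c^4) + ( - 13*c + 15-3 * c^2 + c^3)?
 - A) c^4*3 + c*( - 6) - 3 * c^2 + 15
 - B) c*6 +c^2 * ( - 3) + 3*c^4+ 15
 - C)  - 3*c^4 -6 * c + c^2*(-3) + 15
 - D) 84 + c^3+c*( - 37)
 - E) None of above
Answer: A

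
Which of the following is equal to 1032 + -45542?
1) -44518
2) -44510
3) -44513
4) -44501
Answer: 2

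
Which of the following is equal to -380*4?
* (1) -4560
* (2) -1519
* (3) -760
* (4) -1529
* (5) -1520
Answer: 5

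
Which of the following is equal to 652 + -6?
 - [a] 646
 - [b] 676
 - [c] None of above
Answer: a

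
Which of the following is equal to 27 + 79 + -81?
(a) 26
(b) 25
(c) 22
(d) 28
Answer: b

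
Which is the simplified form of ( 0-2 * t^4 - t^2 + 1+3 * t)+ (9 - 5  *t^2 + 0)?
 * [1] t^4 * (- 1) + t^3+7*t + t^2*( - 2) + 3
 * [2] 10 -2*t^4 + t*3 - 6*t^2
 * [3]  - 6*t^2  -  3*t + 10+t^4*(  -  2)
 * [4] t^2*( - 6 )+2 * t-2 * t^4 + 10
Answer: 2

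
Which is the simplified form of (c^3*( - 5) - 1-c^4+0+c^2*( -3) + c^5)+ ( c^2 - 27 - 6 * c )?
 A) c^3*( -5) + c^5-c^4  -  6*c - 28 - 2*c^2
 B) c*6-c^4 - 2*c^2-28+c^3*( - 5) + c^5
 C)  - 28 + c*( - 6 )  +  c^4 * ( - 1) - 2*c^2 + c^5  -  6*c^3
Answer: A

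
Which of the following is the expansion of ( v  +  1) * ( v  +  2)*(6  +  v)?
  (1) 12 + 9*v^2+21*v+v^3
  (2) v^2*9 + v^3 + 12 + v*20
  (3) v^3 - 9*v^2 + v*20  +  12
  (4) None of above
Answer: 2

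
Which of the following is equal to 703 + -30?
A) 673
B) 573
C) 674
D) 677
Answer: A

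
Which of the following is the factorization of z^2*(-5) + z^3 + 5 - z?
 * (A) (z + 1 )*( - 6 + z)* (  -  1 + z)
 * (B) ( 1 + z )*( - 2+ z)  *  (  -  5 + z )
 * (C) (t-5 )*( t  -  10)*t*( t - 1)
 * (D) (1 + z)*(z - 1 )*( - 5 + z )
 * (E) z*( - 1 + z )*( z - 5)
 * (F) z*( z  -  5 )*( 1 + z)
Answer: D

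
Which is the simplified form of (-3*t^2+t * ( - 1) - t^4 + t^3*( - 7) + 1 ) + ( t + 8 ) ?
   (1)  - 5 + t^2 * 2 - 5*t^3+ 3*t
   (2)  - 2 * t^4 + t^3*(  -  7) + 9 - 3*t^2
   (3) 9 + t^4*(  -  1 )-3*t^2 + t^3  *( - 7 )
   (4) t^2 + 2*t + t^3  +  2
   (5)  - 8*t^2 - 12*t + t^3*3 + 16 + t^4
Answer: 3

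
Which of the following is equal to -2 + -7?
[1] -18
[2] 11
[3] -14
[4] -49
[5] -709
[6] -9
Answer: 6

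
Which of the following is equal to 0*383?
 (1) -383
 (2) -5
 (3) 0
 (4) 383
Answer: 3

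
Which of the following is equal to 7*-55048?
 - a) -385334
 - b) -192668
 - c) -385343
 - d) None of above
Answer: d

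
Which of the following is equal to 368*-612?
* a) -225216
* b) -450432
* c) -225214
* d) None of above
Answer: a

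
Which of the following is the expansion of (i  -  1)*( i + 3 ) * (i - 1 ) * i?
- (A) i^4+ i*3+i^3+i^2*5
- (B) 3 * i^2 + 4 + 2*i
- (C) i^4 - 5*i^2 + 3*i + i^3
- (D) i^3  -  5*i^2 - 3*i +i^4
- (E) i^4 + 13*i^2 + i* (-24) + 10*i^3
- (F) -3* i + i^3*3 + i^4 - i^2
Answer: C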